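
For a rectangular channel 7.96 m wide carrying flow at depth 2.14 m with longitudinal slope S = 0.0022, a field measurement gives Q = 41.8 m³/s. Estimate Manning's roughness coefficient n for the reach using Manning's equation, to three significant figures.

0.0238

A = b·y = 7.96 × 2.14 = 17.03 m²
P = b + 2y = 7.96 + 2×2.14 = 12.24 m
R = A/P = 17.03/12.24 = 1.392 m
n = (1/Q)·A·R^(2/3)·S^(1/2) = (1/41.8) × 17.03 × 1.247 × 0.04690 = 0.02383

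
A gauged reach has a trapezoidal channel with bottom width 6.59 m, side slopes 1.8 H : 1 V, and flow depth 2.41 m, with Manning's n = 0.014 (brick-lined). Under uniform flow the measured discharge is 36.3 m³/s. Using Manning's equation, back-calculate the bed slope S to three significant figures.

A = (b + z·y)·y = (6.59 + 1.8×2.41)×2.41 = 26.34 m²
P = b + 2y√(1+z²) = 6.59 + 2×2.41×√(1+1.8²) = 16.51 m
R = A/P = 26.34/16.51 = 1.595 m
S = (Q·n / (1·A·R^(2/3)))² = (36.3×0.014 / (1×26.34×1.365))² = 0.0001999

0.000200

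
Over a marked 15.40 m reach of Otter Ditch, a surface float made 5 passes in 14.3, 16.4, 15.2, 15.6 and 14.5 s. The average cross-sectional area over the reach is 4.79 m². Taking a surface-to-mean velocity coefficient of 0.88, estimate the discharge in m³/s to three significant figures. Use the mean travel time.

t̄ = (14.3 + 16.4 + 15.2 + 15.6 + 14.5) / 5 = 15.2 s
v_surface = L / t̄ = 15.40 / 15.2 = 1.013 m/s
v_mean = 0.88 × 1.013 = 0.8916 m/s
Q = A × v_mean = 4.79 × 0.8916 = 4.271 m³/s

4.27 m³/s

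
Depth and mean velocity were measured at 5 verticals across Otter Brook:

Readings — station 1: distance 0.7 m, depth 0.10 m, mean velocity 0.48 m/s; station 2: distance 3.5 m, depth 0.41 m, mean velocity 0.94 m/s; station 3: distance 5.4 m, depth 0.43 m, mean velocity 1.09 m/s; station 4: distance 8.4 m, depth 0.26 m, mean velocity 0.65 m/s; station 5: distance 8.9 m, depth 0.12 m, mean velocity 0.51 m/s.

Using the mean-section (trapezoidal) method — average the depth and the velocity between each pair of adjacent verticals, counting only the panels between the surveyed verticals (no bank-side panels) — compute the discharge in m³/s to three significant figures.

2.27 m³/s

Panel 1-2: Δb = 2.8 m, d̄ = (0.10+0.41)/2 = 0.255, v̄ = (0.48+0.94)/2 = 0.71 → q = 2.8×0.255×0.71 = 0.5069 m³/s
Panel 2-3: Δb = 1.9 m, d̄ = (0.41+0.43)/2 = 0.42, v̄ = (0.94+1.09)/2 = 1.015 → q = 1.9×0.42×1.015 = 0.8100 m³/s
Panel 3-4: Δb = 3 m, d̄ = (0.43+0.26)/2 = 0.345, v̄ = (1.09+0.65)/2 = 0.87 → q = 3×0.345×0.87 = 0.9005 m³/s
Panel 4-5: Δb = 0.5 m, d̄ = (0.26+0.12)/2 = 0.19, v̄ = (0.65+0.51)/2 = 0.58 → q = 0.5×0.19×0.58 = 0.05510 m³/s
Q = Σ q = 2.272 m³/s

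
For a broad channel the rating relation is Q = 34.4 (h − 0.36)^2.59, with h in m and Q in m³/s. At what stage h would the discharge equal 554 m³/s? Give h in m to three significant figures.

3.28 m

h − h₀ = (Q/C)^(1/b) = (554/34.4)^(1/2.59) = 2.924 m
h = 0.36 + 2.924 = 3.284 m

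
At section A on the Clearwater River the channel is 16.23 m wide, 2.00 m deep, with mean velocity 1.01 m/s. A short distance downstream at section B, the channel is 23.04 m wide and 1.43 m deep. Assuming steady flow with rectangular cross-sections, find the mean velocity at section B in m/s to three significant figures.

0.995 m/s

Q = A₁V₁ = (16.23×2.00) × 1.01 = 32.78 m³/s
A₂ = 23.04 × 1.43 = 32.95 m²
V₂ = Q/A₂ = 32.78/32.95 = 0.9951 m/s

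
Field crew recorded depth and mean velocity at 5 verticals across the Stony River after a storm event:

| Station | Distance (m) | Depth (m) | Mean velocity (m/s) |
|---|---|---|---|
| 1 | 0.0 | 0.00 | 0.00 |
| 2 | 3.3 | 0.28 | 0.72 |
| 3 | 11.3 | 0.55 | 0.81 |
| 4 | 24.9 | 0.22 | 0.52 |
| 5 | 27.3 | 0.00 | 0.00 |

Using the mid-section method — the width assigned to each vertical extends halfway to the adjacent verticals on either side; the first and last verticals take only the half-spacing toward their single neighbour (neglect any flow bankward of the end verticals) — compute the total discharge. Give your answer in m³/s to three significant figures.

6.87 m³/s

w_2 = (11.3 − 0.0)/2 = 5.65 m; q_2 = 0.72 × 0.28 × 5.65 = 1.139 m³/s
w_3 = (24.9 − 3.3)/2 = 10.8 m; q_3 = 0.81 × 0.55 × 10.8 = 4.811 m³/s
w_4 = (27.3 − 11.3)/2 = 8 m; q_4 = 0.52 × 0.22 × 8 = 0.9152 m³/s
Stations 1, 5 contribute zero (depth or velocity is 0).
Q = Σ qᵢ = 6.866 m³/s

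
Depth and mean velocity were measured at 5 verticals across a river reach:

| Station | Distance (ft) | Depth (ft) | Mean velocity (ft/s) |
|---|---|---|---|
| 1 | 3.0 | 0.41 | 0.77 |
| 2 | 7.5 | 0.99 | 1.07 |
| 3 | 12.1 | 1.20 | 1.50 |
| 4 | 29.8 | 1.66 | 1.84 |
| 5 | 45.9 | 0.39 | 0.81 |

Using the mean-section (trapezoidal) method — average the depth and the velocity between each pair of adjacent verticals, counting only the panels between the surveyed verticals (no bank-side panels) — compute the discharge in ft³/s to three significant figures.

Panel 1-2: Δb = 4.5 ft, d̄ = (0.41+0.99)/2 = 0.7, v̄ = (0.77+1.07)/2 = 0.92 → q = 4.5×0.7×0.92 = 2.898 ft³/s
Panel 2-3: Δb = 4.6 ft, d̄ = (0.99+1.20)/2 = 1.095, v̄ = (1.07+1.50)/2 = 1.285 → q = 4.6×1.095×1.285 = 6.473 ft³/s
Panel 3-4: Δb = 17.7 ft, d̄ = (1.20+1.66)/2 = 1.43, v̄ = (1.50+1.84)/2 = 1.67 → q = 17.7×1.43×1.67 = 42.27 ft³/s
Panel 4-5: Δb = 16.1 ft, d̄ = (1.66+0.39)/2 = 1.025, v̄ = (1.84+0.81)/2 = 1.325 → q = 16.1×1.025×1.325 = 21.87 ft³/s
Q = Σ q = 73.51 ft³/s

73.5 ft³/s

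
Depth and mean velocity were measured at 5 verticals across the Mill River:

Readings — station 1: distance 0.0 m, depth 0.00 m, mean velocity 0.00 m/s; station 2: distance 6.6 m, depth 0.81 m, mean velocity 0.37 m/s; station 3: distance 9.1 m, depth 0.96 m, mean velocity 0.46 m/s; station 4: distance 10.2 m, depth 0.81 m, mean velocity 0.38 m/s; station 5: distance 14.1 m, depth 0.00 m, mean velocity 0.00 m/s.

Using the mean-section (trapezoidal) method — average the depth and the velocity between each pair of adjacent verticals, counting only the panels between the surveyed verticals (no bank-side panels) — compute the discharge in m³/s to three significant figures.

Panel 1-2: Δb = 6.6 m, d̄ = (0.00+0.81)/2 = 0.405, v̄ = (0.00+0.37)/2 = 0.185 → q = 6.6×0.405×0.185 = 0.4945 m³/s
Panel 2-3: Δb = 2.5 m, d̄ = (0.81+0.96)/2 = 0.885, v̄ = (0.37+0.46)/2 = 0.415 → q = 2.5×0.885×0.415 = 0.9182 m³/s
Panel 3-4: Δb = 1.1 m, d̄ = (0.96+0.81)/2 = 0.885, v̄ = (0.46+0.38)/2 = 0.42 → q = 1.1×0.885×0.42 = 0.4089 m³/s
Panel 4-5: Δb = 3.9 m, d̄ = (0.81+0.00)/2 = 0.405, v̄ = (0.38+0.00)/2 = 0.19 → q = 3.9×0.405×0.19 = 0.3001 m³/s
Q = Σ q = 2.122 m³/s

2.12 m³/s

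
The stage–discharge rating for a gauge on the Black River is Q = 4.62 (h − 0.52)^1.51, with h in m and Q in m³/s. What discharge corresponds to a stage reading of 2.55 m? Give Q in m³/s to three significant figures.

13.5 m³/s

Q = 4.62 × (2.55 − 0.52)^1.51 = 4.62 × 2.03^1.51 = 13.46 m³/s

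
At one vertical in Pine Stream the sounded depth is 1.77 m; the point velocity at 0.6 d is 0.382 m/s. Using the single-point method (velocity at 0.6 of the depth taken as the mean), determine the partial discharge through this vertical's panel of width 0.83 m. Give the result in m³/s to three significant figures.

0.561 m³/s

v̄ = v₀.₆ = 0.382 m/s
q = v̄ × d × w = 0.3820 × 1.77 × 0.83 = 0.5612 m³/s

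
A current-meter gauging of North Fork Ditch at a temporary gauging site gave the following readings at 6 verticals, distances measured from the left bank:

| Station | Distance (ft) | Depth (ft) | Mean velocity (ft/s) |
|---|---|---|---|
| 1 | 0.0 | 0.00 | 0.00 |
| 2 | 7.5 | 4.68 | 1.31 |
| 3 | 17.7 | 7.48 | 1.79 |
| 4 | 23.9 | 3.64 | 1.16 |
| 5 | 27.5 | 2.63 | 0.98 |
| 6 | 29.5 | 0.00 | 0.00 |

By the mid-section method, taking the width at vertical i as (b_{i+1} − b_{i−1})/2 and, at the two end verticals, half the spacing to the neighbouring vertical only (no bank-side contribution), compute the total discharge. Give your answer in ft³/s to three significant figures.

192 ft³/s

w_2 = (17.7 − 0.0)/2 = 8.85 ft; q_2 = 1.31 × 4.68 × 8.85 = 54.26 ft³/s
w_3 = (23.9 − 7.5)/2 = 8.2 ft; q_3 = 1.79 × 7.48 × 8.2 = 109.8 ft³/s
w_4 = (27.5 − 17.7)/2 = 4.9 ft; q_4 = 1.16 × 3.64 × 4.9 = 20.69 ft³/s
w_5 = (29.5 − 23.9)/2 = 2.8 ft; q_5 = 0.98 × 2.63 × 2.8 = 7.217 ft³/s
Stations 1, 6 contribute zero (depth or velocity is 0).
Q = Σ qᵢ = 192.0 ft³/s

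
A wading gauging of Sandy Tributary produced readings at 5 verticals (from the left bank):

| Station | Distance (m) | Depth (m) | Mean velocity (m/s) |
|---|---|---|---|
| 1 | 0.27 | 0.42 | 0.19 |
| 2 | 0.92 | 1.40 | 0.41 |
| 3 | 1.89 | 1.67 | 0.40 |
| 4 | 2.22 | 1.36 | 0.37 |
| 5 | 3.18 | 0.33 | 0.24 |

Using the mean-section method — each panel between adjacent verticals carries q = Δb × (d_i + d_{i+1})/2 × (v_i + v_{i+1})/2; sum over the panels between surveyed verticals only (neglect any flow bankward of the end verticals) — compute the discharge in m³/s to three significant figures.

1.22 m³/s

Panel 1-2: Δb = 0.65 m, d̄ = (0.42+1.40)/2 = 0.91, v̄ = (0.19+0.41)/2 = 0.3 → q = 0.65×0.91×0.3 = 0.1775 m³/s
Panel 2-3: Δb = 0.97 m, d̄ = (1.40+1.67)/2 = 1.535, v̄ = (0.41+0.40)/2 = 0.405 → q = 0.97×1.535×0.405 = 0.6030 m³/s
Panel 3-4: Δb = 0.33 m, d̄ = (1.67+1.36)/2 = 1.515, v̄ = (0.40+0.37)/2 = 0.385 → q = 0.33×1.515×0.385 = 0.1925 m³/s
Panel 4-5: Δb = 0.96 m, d̄ = (1.36+0.33)/2 = 0.845, v̄ = (0.37+0.24)/2 = 0.305 → q = 0.96×0.845×0.305 = 0.2474 m³/s
Q = Σ q = 1.220 m³/s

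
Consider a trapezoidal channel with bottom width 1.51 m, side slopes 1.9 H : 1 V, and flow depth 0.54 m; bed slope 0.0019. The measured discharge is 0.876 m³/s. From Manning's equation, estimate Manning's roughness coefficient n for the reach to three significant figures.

0.0343

A = (b + z·y)·y = (1.51 + 1.9×0.54)×0.54 = 1.369 m²
P = b + 2y√(1+z²) = 1.51 + 2×0.54×√(1+1.9²) = 3.829 m
R = A/P = 1.369/3.829 = 0.3577 m
n = (1/Q)·A·R^(2/3)·S^(1/2) = (1/0.876) × 1.369 × 0.5039 × 0.04359 = 0.03433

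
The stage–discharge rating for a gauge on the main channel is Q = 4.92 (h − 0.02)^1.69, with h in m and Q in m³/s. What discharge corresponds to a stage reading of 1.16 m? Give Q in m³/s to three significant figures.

6.14 m³/s

Q = 4.92 × (1.16 − 0.02)^1.69 = 4.92 × 1.14^1.69 = 6.140 m³/s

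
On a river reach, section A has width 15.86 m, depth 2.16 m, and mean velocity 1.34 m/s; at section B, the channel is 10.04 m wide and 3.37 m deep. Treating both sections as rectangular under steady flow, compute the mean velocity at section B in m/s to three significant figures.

1.36 m/s

Q = A₁V₁ = (15.86×2.16) × 1.34 = 45.91 m³/s
A₂ = 10.04 × 3.37 = 33.83 m²
V₂ = Q/A₂ = 45.91/33.83 = 1.357 m/s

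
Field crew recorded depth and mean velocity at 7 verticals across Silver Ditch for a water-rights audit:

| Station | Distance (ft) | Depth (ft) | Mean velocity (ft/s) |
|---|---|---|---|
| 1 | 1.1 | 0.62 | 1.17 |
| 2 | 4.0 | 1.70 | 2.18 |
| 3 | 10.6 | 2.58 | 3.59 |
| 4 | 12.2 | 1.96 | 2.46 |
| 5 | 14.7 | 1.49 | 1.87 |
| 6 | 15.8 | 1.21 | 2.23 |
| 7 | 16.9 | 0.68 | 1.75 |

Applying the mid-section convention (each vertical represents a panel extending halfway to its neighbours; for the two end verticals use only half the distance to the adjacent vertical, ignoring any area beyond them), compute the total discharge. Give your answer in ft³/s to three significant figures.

75.2 ft³/s

w_1 = (4.0 − 1.1)/2 = 1.45 ft; q_1 = 1.17 × 0.62 × 1.45 = 1.052 ft³/s
w_2 = (10.6 − 1.1)/2 = 4.75 ft; q_2 = 2.18 × 1.70 × 4.75 = 17.60 ft³/s
w_3 = (12.2 − 4.0)/2 = 4.1 ft; q_3 = 3.59 × 2.58 × 4.1 = 37.98 ft³/s
w_4 = (14.7 − 10.6)/2 = 2.05 ft; q_4 = 2.46 × 1.96 × 2.05 = 9.884 ft³/s
w_5 = (15.8 − 12.2)/2 = 1.8 ft; q_5 = 1.87 × 1.49 × 1.8 = 5.015 ft³/s
w_6 = (16.9 − 14.7)/2 = 1.1 ft; q_6 = 2.23 × 1.21 × 1.1 = 2.968 ft³/s
w_7 = (16.9 − 15.8)/2 = 0.55 ft; q_7 = 1.75 × 0.68 × 0.55 = 0.6545 ft³/s
Q = Σ qᵢ = 75.15 ft³/s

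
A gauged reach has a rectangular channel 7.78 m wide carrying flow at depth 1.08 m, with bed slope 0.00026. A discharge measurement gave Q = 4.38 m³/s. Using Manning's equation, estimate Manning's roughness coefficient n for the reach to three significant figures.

A = b·y = 7.78 × 1.08 = 8.402 m²
P = b + 2y = 7.78 + 2×1.08 = 9.940 m
R = A/P = 8.402/9.940 = 0.8453 m
n = (1/Q)·A·R^(2/3)·S^(1/2) = (1/4.38) × 8.402 × 0.8940 × 0.01612 = 0.02765

0.0277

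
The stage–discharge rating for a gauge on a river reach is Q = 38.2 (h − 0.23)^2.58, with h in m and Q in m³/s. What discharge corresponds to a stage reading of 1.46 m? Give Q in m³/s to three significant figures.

Q = 38.2 × (1.46 − 0.23)^2.58 = 38.2 × 1.23^2.58 = 65.17 m³/s

65.2 m³/s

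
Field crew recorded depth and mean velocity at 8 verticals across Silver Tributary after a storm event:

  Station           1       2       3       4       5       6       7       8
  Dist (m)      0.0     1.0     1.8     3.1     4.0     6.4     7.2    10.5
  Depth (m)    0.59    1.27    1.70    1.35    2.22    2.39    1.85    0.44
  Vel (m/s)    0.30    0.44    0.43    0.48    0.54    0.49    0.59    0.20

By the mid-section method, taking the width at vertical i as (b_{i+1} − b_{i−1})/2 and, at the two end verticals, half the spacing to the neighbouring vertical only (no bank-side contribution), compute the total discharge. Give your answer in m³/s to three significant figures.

8.31 m³/s

w_1 = (1.0 − 0.0)/2 = 0.5 m; q_1 = 0.30 × 0.59 × 0.5 = 0.08850 m³/s
w_2 = (1.8 − 0.0)/2 = 0.9 m; q_2 = 0.44 × 1.27 × 0.9 = 0.5029 m³/s
w_3 = (3.1 − 1.0)/2 = 1.05 m; q_3 = 0.43 × 1.70 × 1.05 = 0.7676 m³/s
w_4 = (4.0 − 1.8)/2 = 1.1 m; q_4 = 0.48 × 1.35 × 1.1 = 0.7128 m³/s
w_5 = (6.4 − 3.1)/2 = 1.65 m; q_5 = 0.54 × 2.22 × 1.65 = 1.978 m³/s
w_6 = (7.2 − 4.0)/2 = 1.6 m; q_6 = 0.49 × 2.39 × 1.6 = 1.874 m³/s
w_7 = (10.5 − 6.4)/2 = 2.05 m; q_7 = 0.59 × 1.85 × 2.05 = 2.238 m³/s
w_8 = (10.5 − 7.2)/2 = 1.65 m; q_8 = 0.20 × 0.44 × 1.65 = 0.1452 m³/s
Q = Σ qᵢ = 8.306 m³/s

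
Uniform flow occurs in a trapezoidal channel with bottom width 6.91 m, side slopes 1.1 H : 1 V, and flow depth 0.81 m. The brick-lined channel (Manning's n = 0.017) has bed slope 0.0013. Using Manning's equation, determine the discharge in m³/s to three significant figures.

A = (b + z·y)·y = (6.91 + 1.1×0.81)×0.81 = 6.319 m²
P = b + 2y√(1+z²) = 6.91 + 2×0.81×√(1+1.1²) = 9.318 m
R = A/P = 6.319/9.318 = 0.6781 m
Q = (1/n)·A·R^(2/3)·S^(1/2) = (1/0.017) × 6.319 × 0.6781^(2/3) × 0.0013^(1/2) = 10.34 m³/s

10.3 m³/s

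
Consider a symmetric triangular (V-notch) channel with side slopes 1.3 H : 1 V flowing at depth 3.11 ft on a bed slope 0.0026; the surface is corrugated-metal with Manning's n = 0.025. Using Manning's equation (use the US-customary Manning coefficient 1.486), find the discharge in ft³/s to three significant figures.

43.8 ft³/s

A = z·y² = 1.3×3.11² = 12.57 ft²
P = 2y√(1+z²) = 2×3.11×√(1+1.3²) = 10.20 ft
R = A/P = 12.57/10.20 = 1.233 ft
Q = (1.486/n)·A·R^(2/3)·S^(1/2) = (1.486/0.025) × 12.57 × 1.233^(2/3) × 0.0026^(1/2) = 43.81 ft³/s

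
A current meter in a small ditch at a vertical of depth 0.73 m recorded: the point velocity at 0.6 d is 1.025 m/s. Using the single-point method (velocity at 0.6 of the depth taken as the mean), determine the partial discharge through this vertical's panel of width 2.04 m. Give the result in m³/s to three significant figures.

1.53 m³/s

v̄ = v₀.₆ = 1.025 m/s
q = v̄ × d × w = 1.025 × 0.73 × 2.04 = 1.526 m³/s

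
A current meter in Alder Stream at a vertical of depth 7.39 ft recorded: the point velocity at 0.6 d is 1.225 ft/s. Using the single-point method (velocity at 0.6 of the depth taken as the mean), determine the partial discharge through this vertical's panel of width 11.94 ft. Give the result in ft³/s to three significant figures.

v̄ = v₀.₆ = 1.225 ft/s
q = v̄ × d × w = 1.225 × 7.39 × 11.94 = 108.1 ft³/s

108 ft³/s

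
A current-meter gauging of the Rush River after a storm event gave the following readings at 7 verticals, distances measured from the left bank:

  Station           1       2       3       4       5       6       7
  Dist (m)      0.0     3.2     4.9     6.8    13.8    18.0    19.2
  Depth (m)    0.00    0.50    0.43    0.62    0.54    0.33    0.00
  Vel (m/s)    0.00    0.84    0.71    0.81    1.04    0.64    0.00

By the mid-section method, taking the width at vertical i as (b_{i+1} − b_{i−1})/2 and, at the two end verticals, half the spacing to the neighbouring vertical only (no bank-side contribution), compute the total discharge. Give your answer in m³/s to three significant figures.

w_2 = (4.9 − 0.0)/2 = 2.45 m; q_2 = 0.84 × 0.50 × 2.45 = 1.029 m³/s
w_3 = (6.8 − 3.2)/2 = 1.8 m; q_3 = 0.71 × 0.43 × 1.8 = 0.5495 m³/s
w_4 = (13.8 − 4.9)/2 = 4.45 m; q_4 = 0.81 × 0.62 × 4.45 = 2.235 m³/s
w_5 = (18.0 − 6.8)/2 = 5.6 m; q_5 = 1.04 × 0.54 × 5.6 = 3.145 m³/s
w_6 = (19.2 − 13.8)/2 = 2.7 m; q_6 = 0.64 × 0.33 × 2.7 = 0.5702 m³/s
Stations 1, 7 contribute zero (depth or velocity is 0).
Q = Σ qᵢ = 7.529 m³/s

7.53 m³/s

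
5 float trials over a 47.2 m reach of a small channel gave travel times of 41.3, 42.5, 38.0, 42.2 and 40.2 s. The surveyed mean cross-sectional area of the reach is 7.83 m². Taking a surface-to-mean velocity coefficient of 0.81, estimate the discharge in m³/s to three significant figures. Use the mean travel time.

7.33 m³/s

t̄ = (41.3 + 42.5 + 38.0 + 42.2 + 40.2) / 5 = 40.84 s
v_surface = L / t̄ = 47.2 / 40.84 = 1.156 m/s
v_mean = 0.81 × 1.156 = 0.9361 m/s
Q = A × v_mean = 7.83 × 0.9361 = 7.330 m³/s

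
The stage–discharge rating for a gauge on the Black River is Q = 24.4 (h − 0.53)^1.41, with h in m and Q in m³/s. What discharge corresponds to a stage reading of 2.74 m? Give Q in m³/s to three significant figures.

74.6 m³/s

Q = 24.4 × (2.74 − 0.53)^1.41 = 24.4 × 2.21^1.41 = 74.64 m³/s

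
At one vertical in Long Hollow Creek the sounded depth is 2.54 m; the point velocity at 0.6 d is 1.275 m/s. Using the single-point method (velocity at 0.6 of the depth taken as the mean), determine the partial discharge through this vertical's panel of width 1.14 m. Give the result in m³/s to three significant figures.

v̄ = v₀.₆ = 1.275 m/s
q = v̄ × d × w = 1.275 × 2.54 × 1.14 = 3.692 m³/s

3.69 m³/s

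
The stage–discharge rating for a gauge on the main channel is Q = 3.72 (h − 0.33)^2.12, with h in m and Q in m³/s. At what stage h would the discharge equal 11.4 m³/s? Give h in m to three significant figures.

2.03 m

h − h₀ = (Q/C)^(1/b) = (11.4/3.72)^(1/2.12) = 1.696 m
h = 0.33 + 1.696 = 2.026 m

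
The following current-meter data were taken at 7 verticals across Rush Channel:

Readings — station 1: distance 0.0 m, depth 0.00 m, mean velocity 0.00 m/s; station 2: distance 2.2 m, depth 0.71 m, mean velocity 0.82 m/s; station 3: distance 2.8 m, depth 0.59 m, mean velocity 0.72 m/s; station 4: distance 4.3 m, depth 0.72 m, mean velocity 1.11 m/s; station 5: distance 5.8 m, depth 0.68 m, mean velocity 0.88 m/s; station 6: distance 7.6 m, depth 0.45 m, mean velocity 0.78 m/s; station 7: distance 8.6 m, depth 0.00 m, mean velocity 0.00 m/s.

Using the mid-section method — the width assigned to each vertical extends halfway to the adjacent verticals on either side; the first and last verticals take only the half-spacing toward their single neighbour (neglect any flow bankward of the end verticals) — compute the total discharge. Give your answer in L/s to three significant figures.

w_2 = (2.8 − 0.0)/2 = 1.4 m; q_2 = 0.82 × 0.71 × 1.4 = 0.8151 m³/s
w_3 = (4.3 − 2.2)/2 = 1.05 m; q_3 = 0.72 × 0.59 × 1.05 = 0.4460 m³/s
w_4 = (5.8 − 2.8)/2 = 1.5 m; q_4 = 1.11 × 0.72 × 1.5 = 1.199 m³/s
w_5 = (7.6 − 4.3)/2 = 1.65 m; q_5 = 0.88 × 0.68 × 1.65 = 0.9874 m³/s
w_6 = (8.6 − 5.8)/2 = 1.4 m; q_6 = 0.78 × 0.45 × 1.4 = 0.4914 m³/s
Stations 1, 7 contribute zero (depth or velocity is 0).
Q = Σ qᵢ = 3.939 m³/s
= 3.939 × 1000 = 3939 L/s

3940 L/s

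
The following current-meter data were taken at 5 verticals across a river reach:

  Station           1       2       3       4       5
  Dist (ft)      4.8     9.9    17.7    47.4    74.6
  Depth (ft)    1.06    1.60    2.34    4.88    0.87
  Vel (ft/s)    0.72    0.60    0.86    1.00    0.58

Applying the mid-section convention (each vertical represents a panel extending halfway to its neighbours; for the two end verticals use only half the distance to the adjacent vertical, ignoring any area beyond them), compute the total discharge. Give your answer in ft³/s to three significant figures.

192 ft³/s

w_1 = (9.9 − 4.8)/2 = 2.55 ft; q_1 = 0.72 × 1.06 × 2.55 = 1.946 ft³/s
w_2 = (17.7 − 4.8)/2 = 6.45 ft; q_2 = 0.60 × 1.60 × 6.45 = 6.192 ft³/s
w_3 = (47.4 − 9.9)/2 = 18.75 ft; q_3 = 0.86 × 2.34 × 18.75 = 37.73 ft³/s
w_4 = (74.6 − 17.7)/2 = 28.45 ft; q_4 = 1.00 × 4.88 × 28.45 = 138.8 ft³/s
w_5 = (74.6 − 47.4)/2 = 13.6 ft; q_5 = 0.58 × 0.87 × 13.6 = 6.863 ft³/s
Q = Σ qᵢ = 191.6 ft³/s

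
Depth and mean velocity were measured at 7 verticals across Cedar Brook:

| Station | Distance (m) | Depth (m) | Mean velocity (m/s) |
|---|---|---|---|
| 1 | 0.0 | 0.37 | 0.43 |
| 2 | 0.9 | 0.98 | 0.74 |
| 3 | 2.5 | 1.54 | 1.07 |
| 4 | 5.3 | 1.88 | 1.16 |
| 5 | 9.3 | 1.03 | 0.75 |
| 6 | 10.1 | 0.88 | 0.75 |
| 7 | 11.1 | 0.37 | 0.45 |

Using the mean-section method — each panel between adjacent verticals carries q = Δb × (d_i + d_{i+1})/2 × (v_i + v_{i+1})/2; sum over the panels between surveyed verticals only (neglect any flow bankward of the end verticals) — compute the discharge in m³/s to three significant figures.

14.0 m³/s

Panel 1-2: Δb = 0.9 m, d̄ = (0.37+0.98)/2 = 0.675, v̄ = (0.43+0.74)/2 = 0.585 → q = 0.9×0.675×0.585 = 0.3554 m³/s
Panel 2-3: Δb = 1.6 m, d̄ = (0.98+1.54)/2 = 1.26, v̄ = (0.74+1.07)/2 = 0.905 → q = 1.6×1.26×0.905 = 1.824 m³/s
Panel 3-4: Δb = 2.8 m, d̄ = (1.54+1.88)/2 = 1.71, v̄ = (1.07+1.16)/2 = 1.115 → q = 2.8×1.71×1.115 = 5.339 m³/s
Panel 4-5: Δb = 4 m, d̄ = (1.88+1.03)/2 = 1.455, v̄ = (1.16+0.75)/2 = 0.955 → q = 4×1.455×0.955 = 5.558 m³/s
Panel 5-6: Δb = 0.8 m, d̄ = (1.03+0.88)/2 = 0.955, v̄ = (0.75+0.75)/2 = 0.75 → q = 0.8×0.955×0.75 = 0.5730 m³/s
Panel 6-7: Δb = 1 m, d̄ = (0.88+0.37)/2 = 0.625, v̄ = (0.75+0.45)/2 = 0.6 → q = 1×0.625×0.6 = 0.3750 m³/s
Q = Σ q = 14.02 m³/s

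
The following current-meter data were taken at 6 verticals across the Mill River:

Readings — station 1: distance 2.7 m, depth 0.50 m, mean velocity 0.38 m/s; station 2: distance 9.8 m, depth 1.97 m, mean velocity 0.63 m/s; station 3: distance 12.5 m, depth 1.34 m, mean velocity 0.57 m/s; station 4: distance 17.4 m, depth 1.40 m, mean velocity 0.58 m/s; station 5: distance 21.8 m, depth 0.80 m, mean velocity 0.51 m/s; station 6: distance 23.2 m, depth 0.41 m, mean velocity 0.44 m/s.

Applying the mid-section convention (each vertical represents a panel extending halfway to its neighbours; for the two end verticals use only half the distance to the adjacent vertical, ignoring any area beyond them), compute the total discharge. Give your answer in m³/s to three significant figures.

w_1 = (9.8 − 2.7)/2 = 3.55 m; q_1 = 0.38 × 0.50 × 3.55 = 0.6745 m³/s
w_2 = (12.5 − 2.7)/2 = 4.9 m; q_2 = 0.63 × 1.97 × 4.9 = 6.081 m³/s
w_3 = (17.4 − 9.8)/2 = 3.8 m; q_3 = 0.57 × 1.34 × 3.8 = 2.902 m³/s
w_4 = (21.8 − 12.5)/2 = 4.65 m; q_4 = 0.58 × 1.40 × 4.65 = 3.776 m³/s
w_5 = (23.2 − 17.4)/2 = 2.9 m; q_5 = 0.51 × 0.80 × 2.9 = 1.183 m³/s
w_6 = (23.2 − 21.8)/2 = 0.7 m; q_6 = 0.44 × 0.41 × 0.7 = 0.1263 m³/s
Q = Σ qᵢ = 14.74 m³/s

14.7 m³/s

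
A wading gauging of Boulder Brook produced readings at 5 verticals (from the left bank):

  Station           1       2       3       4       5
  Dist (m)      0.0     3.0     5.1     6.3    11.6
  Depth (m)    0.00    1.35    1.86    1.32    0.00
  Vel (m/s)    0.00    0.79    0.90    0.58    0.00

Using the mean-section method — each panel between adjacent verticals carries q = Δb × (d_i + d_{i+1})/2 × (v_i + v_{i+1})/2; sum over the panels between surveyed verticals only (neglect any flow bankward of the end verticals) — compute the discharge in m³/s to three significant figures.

Panel 1-2: Δb = 3 m, d̄ = (0.00+1.35)/2 = 0.675, v̄ = (0.00+0.79)/2 = 0.395 → q = 3×0.675×0.395 = 0.7999 m³/s
Panel 2-3: Δb = 2.1 m, d̄ = (1.35+1.86)/2 = 1.605, v̄ = (0.79+0.90)/2 = 0.845 → q = 2.1×1.605×0.845 = 2.848 m³/s
Panel 3-4: Δb = 1.2 m, d̄ = (1.86+1.32)/2 = 1.59, v̄ = (0.90+0.58)/2 = 0.74 → q = 1.2×1.59×0.74 = 1.412 m³/s
Panel 4-5: Δb = 5.3 m, d̄ = (1.32+0.00)/2 = 0.66, v̄ = (0.58+0.00)/2 = 0.29 → q = 5.3×0.66×0.29 = 1.014 m³/s
Q = Σ q = 6.074 m³/s

6.07 m³/s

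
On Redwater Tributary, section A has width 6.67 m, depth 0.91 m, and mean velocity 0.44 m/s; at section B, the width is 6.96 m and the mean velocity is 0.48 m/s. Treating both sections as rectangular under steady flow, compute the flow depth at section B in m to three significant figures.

0.799 m

Q = A₁V₁ = (6.67×0.91) × 0.44 = 2.671 m³/s
d₂ = Q/(b₂ V₂) = 2.671/(6.96×0.48) = 0.7994 m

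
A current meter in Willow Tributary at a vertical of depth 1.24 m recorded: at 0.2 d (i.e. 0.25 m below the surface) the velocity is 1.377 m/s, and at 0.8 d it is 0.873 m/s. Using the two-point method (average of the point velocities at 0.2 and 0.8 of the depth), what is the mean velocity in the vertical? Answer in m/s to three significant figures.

1.13 m/s

v̄ = (1.377 + 0.873) / 2 = 1.125 m/s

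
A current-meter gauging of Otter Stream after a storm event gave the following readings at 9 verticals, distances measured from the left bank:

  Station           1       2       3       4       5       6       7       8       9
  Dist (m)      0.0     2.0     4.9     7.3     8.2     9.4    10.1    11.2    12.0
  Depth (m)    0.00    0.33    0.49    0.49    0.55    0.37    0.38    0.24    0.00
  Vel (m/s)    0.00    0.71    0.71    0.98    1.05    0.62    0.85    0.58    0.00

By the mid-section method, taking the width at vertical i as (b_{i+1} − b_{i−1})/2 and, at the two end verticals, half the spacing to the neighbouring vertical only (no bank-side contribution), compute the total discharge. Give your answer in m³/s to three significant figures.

w_2 = (4.9 − 0.0)/2 = 2.45 m; q_2 = 0.71 × 0.33 × 2.45 = 0.5740 m³/s
w_3 = (7.3 − 2.0)/2 = 2.65 m; q_3 = 0.71 × 0.49 × 2.65 = 0.9219 m³/s
w_4 = (8.2 − 4.9)/2 = 1.65 m; q_4 = 0.98 × 0.49 × 1.65 = 0.7923 m³/s
w_5 = (9.4 − 7.3)/2 = 1.05 m; q_5 = 1.05 × 0.55 × 1.05 = 0.6064 m³/s
w_6 = (10.1 − 8.2)/2 = 0.95 m; q_6 = 0.62 × 0.37 × 0.95 = 0.2179 m³/s
w_7 = (11.2 − 9.4)/2 = 0.9 m; q_7 = 0.85 × 0.38 × 0.9 = 0.2907 m³/s
w_8 = (12.0 − 10.1)/2 = 0.95 m; q_8 = 0.58 × 0.24 × 0.95 = 0.1322 m³/s
Stations 1, 9 contribute zero (depth or velocity is 0).
Q = Σ qᵢ = 3.536 m³/s

3.54 m³/s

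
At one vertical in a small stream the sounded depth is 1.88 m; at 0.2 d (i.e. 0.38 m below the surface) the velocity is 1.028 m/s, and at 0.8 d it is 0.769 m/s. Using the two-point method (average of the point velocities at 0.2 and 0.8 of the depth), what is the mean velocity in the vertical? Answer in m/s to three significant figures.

0.899 m/s

v̄ = (1.028 + 0.769) / 2 = 0.8985 m/s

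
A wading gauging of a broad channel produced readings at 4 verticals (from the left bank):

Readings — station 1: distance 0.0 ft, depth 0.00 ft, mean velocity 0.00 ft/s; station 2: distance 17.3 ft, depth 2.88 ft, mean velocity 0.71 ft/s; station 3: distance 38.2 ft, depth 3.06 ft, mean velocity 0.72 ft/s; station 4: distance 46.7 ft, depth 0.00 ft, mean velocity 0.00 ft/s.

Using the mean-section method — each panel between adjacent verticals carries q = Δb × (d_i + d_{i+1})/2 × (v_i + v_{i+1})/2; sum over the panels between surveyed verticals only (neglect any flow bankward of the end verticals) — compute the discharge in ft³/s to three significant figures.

Panel 1-2: Δb = 17.3 ft, d̄ = (0.00+2.88)/2 = 1.44, v̄ = (0.00+0.71)/2 = 0.355 → q = 17.3×1.44×0.355 = 8.844 ft³/s
Panel 2-3: Δb = 20.9 ft, d̄ = (2.88+3.06)/2 = 2.97, v̄ = (0.71+0.72)/2 = 0.715 → q = 20.9×2.97×0.715 = 44.38 ft³/s
Panel 3-4: Δb = 8.5 ft, d̄ = (3.06+0.00)/2 = 1.53, v̄ = (0.72+0.00)/2 = 0.36 → q = 8.5×1.53×0.36 = 4.682 ft³/s
Q = Σ q = 57.91 ft³/s

57.9 ft³/s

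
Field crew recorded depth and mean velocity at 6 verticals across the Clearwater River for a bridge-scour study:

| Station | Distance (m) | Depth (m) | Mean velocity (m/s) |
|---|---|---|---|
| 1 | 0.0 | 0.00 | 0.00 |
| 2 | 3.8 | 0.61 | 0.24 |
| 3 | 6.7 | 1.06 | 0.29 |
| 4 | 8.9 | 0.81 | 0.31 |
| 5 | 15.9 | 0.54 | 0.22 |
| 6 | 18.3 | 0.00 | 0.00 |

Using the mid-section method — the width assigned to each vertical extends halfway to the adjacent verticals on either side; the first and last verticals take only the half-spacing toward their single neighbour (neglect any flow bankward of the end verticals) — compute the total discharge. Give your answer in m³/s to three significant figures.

w_2 = (6.7 − 0.0)/2 = 3.35 m; q_2 = 0.24 × 0.61 × 3.35 = 0.4904 m³/s
w_3 = (8.9 − 3.8)/2 = 2.55 m; q_3 = 0.29 × 1.06 × 2.55 = 0.7839 m³/s
w_4 = (15.9 − 6.7)/2 = 4.6 m; q_4 = 0.31 × 0.81 × 4.6 = 1.155 m³/s
w_5 = (18.3 − 8.9)/2 = 4.7 m; q_5 = 0.22 × 0.54 × 4.7 = 0.5584 m³/s
Stations 1, 6 contribute zero (depth or velocity is 0).
Q = Σ qᵢ = 2.988 m³/s

2.99 m³/s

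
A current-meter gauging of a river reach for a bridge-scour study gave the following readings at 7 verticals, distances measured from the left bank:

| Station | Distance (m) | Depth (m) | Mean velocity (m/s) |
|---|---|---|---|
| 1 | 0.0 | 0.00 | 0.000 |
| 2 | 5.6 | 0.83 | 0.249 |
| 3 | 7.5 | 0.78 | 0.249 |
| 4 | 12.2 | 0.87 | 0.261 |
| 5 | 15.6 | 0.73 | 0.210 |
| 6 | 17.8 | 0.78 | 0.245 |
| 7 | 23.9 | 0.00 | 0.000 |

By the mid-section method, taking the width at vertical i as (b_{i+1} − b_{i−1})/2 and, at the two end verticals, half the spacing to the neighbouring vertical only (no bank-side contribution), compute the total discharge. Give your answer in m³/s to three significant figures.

3.56 m³/s

w_2 = (7.5 − 0.0)/2 = 3.75 m; q_2 = 0.249 × 0.83 × 3.75 = 0.7750 m³/s
w_3 = (12.2 − 5.6)/2 = 3.3 m; q_3 = 0.249 × 0.78 × 3.3 = 0.6409 m³/s
w_4 = (15.6 − 7.5)/2 = 4.05 m; q_4 = 0.261 × 0.87 × 4.05 = 0.9196 m³/s
w_5 = (17.8 − 12.2)/2 = 2.8 m; q_5 = 0.210 × 0.73 × 2.8 = 0.4292 m³/s
w_6 = (23.9 − 15.6)/2 = 4.15 m; q_6 = 0.245 × 0.78 × 4.15 = 0.7931 m³/s
Stations 1, 7 contribute zero (depth or velocity is 0).
Q = Σ qᵢ = 3.558 m³/s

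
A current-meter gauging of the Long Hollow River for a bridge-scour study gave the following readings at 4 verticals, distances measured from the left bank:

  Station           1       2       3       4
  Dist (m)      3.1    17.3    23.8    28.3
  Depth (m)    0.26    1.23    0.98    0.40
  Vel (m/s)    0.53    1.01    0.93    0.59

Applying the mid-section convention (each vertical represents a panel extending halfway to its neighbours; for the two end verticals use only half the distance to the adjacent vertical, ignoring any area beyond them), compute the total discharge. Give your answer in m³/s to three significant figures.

w_1 = (17.3 − 3.1)/2 = 7.1 m; q_1 = 0.53 × 0.26 × 7.1 = 0.9784 m³/s
w_2 = (23.8 − 3.1)/2 = 10.35 m; q_2 = 1.01 × 1.23 × 10.35 = 12.86 m³/s
w_3 = (28.3 − 17.3)/2 = 5.5 m; q_3 = 0.93 × 0.98 × 5.5 = 5.013 m³/s
w_4 = (28.3 − 23.8)/2 = 2.25 m; q_4 = 0.59 × 0.40 × 2.25 = 0.5310 m³/s
Q = Σ qᵢ = 19.38 m³/s

19.4 m³/s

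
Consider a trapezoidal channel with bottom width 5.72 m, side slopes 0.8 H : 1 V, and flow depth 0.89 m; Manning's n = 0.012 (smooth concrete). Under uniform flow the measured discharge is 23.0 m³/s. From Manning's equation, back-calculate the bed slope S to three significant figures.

0.00363

A = (b + z·y)·y = (5.72 + 0.8×0.89)×0.89 = 5.724 m²
P = b + 2y√(1+z²) = 5.72 + 2×0.89×√(1+0.8²) = 8.000 m
R = A/P = 5.724/8.000 = 0.7156 m
S = (Q·n / (1·A·R^(2/3)))² = (23.0×0.012 / (1×5.724×0.8000))² = 0.003632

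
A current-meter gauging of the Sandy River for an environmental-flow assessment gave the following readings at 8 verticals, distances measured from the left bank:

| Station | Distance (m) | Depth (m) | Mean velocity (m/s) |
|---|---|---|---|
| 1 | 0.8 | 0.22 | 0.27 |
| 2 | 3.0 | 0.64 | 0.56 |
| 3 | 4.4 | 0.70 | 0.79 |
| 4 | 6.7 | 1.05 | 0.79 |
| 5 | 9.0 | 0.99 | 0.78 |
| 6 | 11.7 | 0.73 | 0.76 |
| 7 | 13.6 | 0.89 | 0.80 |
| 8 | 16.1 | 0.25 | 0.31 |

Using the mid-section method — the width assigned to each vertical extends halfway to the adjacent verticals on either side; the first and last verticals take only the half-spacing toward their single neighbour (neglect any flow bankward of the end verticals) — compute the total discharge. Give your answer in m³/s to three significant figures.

w_1 = (3.0 − 0.8)/2 = 1.1 m; q_1 = 0.27 × 0.22 × 1.1 = 0.06534 m³/s
w_2 = (4.4 − 0.8)/2 = 1.8 m; q_2 = 0.56 × 0.64 × 1.8 = 0.6451 m³/s
w_3 = (6.7 − 3.0)/2 = 1.85 m; q_3 = 0.79 × 0.70 × 1.85 = 1.023 m³/s
w_4 = (9.0 − 4.4)/2 = 2.3 m; q_4 = 0.79 × 1.05 × 2.3 = 1.908 m³/s
w_5 = (11.7 − 6.7)/2 = 2.5 m; q_5 = 0.78 × 0.99 × 2.5 = 1.931 m³/s
w_6 = (13.6 − 9.0)/2 = 2.3 m; q_6 = 0.76 × 0.73 × 2.3 = 1.276 m³/s
w_7 = (16.1 − 11.7)/2 = 2.2 m; q_7 = 0.80 × 0.89 × 2.2 = 1.566 m³/s
w_8 = (16.1 − 13.6)/2 = 1.25 m; q_8 = 0.31 × 0.25 × 1.25 = 0.09688 m³/s
Q = Σ qᵢ = 8.511 m³/s

8.51 m³/s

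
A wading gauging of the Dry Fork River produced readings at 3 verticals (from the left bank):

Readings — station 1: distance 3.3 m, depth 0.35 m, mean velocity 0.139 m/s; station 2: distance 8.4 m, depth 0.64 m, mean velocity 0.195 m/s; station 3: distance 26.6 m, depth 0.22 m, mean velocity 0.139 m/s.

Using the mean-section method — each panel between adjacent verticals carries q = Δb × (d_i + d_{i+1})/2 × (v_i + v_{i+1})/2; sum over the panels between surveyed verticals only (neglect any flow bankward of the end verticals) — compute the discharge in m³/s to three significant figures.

Panel 1-2: Δb = 5.1 m, d̄ = (0.35+0.64)/2 = 0.495, v̄ = (0.139+0.195)/2 = 0.167 → q = 5.1×0.495×0.167 = 0.4216 m³/s
Panel 2-3: Δb = 18.2 m, d̄ = (0.64+0.22)/2 = 0.43, v̄ = (0.195+0.139)/2 = 0.167 → q = 18.2×0.43×0.167 = 1.307 m³/s
Q = Σ q = 1.729 m³/s

1.73 m³/s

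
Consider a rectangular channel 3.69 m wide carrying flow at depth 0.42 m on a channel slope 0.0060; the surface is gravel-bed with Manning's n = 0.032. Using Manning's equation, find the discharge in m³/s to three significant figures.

A = b·y = 3.69 × 0.42 = 1.550 m²
P = b + 2y = 3.69 + 2×0.42 = 4.530 m
R = A/P = 1.550/4.530 = 0.3421 m
Q = (1/n)·A·R^(2/3)·S^(1/2) = (1/0.032) × 1.550 × 0.3421^(2/3) × 0.0060^(1/2) = 1.835 m³/s

1.84 m³/s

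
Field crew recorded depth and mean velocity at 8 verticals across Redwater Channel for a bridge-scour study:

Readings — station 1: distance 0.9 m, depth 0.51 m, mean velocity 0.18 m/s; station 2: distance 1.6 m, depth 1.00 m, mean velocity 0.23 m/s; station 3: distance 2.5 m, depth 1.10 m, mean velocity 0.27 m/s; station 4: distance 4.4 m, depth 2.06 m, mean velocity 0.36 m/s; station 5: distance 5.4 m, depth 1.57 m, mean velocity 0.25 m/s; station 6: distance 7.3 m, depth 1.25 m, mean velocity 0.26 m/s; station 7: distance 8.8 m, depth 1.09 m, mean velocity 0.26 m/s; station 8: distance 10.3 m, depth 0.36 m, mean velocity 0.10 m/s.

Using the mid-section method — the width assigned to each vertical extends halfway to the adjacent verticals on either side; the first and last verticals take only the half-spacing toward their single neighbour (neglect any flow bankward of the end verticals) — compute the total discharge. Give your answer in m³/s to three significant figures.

w_1 = (1.6 − 0.9)/2 = 0.35 m; q_1 = 0.18 × 0.51 × 0.35 = 0.03213 m³/s
w_2 = (2.5 − 0.9)/2 = 0.8 m; q_2 = 0.23 × 1.00 × 0.8 = 0.1840 m³/s
w_3 = (4.4 − 1.6)/2 = 1.4 m; q_3 = 0.27 × 1.10 × 1.4 = 0.4158 m³/s
w_4 = (5.4 − 2.5)/2 = 1.45 m; q_4 = 0.36 × 2.06 × 1.45 = 1.075 m³/s
w_5 = (7.3 − 4.4)/2 = 1.45 m; q_5 = 0.25 × 1.57 × 1.45 = 0.5691 m³/s
w_6 = (8.8 − 5.4)/2 = 1.7 m; q_6 = 0.26 × 1.25 × 1.7 = 0.5525 m³/s
w_7 = (10.3 − 7.3)/2 = 1.5 m; q_7 = 0.26 × 1.09 × 1.5 = 0.4251 m³/s
w_8 = (10.3 − 8.8)/2 = 0.75 m; q_8 = 0.10 × 0.36 × 0.75 = 0.02700 m³/s
Q = Σ qᵢ = 3.281 m³/s

3.28 m³/s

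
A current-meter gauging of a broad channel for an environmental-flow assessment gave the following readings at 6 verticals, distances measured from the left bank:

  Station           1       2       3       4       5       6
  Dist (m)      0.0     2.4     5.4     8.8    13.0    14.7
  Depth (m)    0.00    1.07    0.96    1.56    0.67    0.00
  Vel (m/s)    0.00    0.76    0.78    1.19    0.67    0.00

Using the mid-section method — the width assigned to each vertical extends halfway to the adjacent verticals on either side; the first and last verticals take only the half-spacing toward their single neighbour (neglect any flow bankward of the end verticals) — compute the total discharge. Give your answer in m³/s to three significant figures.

13.0 m³/s

w_2 = (5.4 − 0.0)/2 = 2.7 m; q_2 = 0.76 × 1.07 × 2.7 = 2.196 m³/s
w_3 = (8.8 − 2.4)/2 = 3.2 m; q_3 = 0.78 × 0.96 × 3.2 = 2.396 m³/s
w_4 = (13.0 − 5.4)/2 = 3.8 m; q_4 = 1.19 × 1.56 × 3.8 = 7.054 m³/s
w_5 = (14.7 − 8.8)/2 = 2.95 m; q_5 = 0.67 × 0.67 × 2.95 = 1.324 m³/s
Stations 1, 6 contribute zero (depth or velocity is 0).
Q = Σ qᵢ = 12.97 m³/s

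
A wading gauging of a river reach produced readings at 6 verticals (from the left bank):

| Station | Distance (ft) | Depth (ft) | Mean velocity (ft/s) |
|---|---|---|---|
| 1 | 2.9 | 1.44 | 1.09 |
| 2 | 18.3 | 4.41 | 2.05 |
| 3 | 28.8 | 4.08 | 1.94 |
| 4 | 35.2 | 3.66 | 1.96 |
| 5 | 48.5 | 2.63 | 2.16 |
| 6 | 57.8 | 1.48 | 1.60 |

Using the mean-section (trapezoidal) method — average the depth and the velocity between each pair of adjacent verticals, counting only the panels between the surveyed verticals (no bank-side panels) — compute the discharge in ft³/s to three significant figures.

330 ft³/s

Panel 1-2: Δb = 15.4 ft, d̄ = (1.44+4.41)/2 = 2.925, v̄ = (1.09+2.05)/2 = 1.57 → q = 15.4×2.925×1.57 = 70.72 ft³/s
Panel 2-3: Δb = 10.5 ft, d̄ = (4.41+4.08)/2 = 4.245, v̄ = (2.05+1.94)/2 = 1.995 → q = 10.5×4.245×1.995 = 88.92 ft³/s
Panel 3-4: Δb = 6.4 ft, d̄ = (4.08+3.66)/2 = 3.87, v̄ = (1.94+1.96)/2 = 1.95 → q = 6.4×3.87×1.95 = 48.30 ft³/s
Panel 4-5: Δb = 13.3 ft, d̄ = (3.66+2.63)/2 = 3.145, v̄ = (1.96+2.16)/2 = 2.06 → q = 13.3×3.145×2.06 = 86.17 ft³/s
Panel 5-6: Δb = 9.3 ft, d̄ = (2.63+1.48)/2 = 2.055, v̄ = (2.16+1.60)/2 = 1.88 → q = 9.3×2.055×1.88 = 35.93 ft³/s
Q = Σ q = 330.0 ft³/s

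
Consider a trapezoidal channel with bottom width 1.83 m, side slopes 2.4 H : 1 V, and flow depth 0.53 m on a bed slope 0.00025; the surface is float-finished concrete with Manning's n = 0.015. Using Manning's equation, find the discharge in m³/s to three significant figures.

A = (b + z·y)·y = (1.83 + 2.4×0.53)×0.53 = 1.644 m²
P = b + 2y√(1+z²) = 1.83 + 2×0.53×√(1+2.4²) = 4.586 m
R = A/P = 1.644/4.586 = 0.3585 m
Q = (1/n)·A·R^(2/3)·S^(1/2) = (1/0.015) × 1.644 × 0.3585^(2/3) × 0.00025^(1/2) = 0.8746 m³/s

0.875 m³/s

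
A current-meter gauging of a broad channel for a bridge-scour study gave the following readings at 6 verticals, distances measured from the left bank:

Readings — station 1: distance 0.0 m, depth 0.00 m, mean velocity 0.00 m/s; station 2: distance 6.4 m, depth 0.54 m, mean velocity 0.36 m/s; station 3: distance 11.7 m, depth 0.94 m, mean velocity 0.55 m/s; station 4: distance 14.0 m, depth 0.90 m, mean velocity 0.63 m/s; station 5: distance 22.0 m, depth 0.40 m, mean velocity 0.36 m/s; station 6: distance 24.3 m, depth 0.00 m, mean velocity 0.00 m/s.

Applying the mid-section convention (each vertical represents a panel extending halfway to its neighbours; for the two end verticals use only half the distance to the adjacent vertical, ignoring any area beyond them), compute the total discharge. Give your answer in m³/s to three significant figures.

w_2 = (11.7 − 0.0)/2 = 5.85 m; q_2 = 0.36 × 0.54 × 5.85 = 1.137 m³/s
w_3 = (14.0 − 6.4)/2 = 3.8 m; q_3 = 0.55 × 0.94 × 3.8 = 1.965 m³/s
w_4 = (22.0 − 11.7)/2 = 5.15 m; q_4 = 0.63 × 0.90 × 5.15 = 2.920 m³/s
w_5 = (24.3 − 14.0)/2 = 5.15 m; q_5 = 0.36 × 0.40 × 5.15 = 0.7416 m³/s
Stations 1, 6 contribute zero (depth or velocity is 0).
Q = Σ qᵢ = 6.763 m³/s

6.76 m³/s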